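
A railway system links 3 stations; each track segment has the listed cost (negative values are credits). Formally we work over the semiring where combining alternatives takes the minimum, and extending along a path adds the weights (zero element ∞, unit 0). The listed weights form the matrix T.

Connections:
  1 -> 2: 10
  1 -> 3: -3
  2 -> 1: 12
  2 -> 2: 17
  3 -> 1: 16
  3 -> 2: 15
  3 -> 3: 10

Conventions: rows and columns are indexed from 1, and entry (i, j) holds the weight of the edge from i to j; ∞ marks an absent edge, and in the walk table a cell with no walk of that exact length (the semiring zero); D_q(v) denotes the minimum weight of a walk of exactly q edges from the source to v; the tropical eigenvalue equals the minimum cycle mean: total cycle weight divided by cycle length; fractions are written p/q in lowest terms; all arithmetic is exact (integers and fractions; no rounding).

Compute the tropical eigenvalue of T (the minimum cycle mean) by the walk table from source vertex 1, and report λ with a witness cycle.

q=0: [0, ∞, ∞]
q=1: [∞, 10, -3]
q=2: [13, 12, 7]
q=3: [23, 22, 10]
Optimal cycle mean attained by: cycle 1->3->1, total (-3) + 16, length 2.
Answer: λ = 13/2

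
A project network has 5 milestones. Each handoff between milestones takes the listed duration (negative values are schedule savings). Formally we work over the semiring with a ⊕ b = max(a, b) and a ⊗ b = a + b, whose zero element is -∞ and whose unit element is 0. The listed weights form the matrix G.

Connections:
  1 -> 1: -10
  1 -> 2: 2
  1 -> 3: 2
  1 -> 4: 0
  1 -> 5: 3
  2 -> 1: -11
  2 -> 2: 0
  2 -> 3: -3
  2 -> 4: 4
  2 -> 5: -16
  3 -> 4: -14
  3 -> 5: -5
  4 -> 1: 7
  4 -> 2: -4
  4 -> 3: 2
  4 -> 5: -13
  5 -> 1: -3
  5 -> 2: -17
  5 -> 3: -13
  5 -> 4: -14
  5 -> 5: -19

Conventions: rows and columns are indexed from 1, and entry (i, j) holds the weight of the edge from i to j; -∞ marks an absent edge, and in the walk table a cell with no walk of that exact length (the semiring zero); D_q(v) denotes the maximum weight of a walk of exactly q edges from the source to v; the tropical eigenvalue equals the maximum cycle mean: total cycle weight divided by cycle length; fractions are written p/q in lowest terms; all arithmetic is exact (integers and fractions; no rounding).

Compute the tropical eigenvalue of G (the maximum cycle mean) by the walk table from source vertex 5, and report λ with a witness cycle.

q=0: [-∞, -∞, -∞, -∞, 0]
q=1: [-3, -17, -13, -14, -19]
q=2: [-7, -1, -1, -3, 0]
q=3: [4, -1, -1, 3, -4]
q=4: [10, 6, 6, 4, 7]
q=5: [11, 12, 12, 10, 13]
Optimal cycle mean attained by: cycle 1->2->4->1, total 2 + 4 + 7, length 3.
Answer: λ = 13/3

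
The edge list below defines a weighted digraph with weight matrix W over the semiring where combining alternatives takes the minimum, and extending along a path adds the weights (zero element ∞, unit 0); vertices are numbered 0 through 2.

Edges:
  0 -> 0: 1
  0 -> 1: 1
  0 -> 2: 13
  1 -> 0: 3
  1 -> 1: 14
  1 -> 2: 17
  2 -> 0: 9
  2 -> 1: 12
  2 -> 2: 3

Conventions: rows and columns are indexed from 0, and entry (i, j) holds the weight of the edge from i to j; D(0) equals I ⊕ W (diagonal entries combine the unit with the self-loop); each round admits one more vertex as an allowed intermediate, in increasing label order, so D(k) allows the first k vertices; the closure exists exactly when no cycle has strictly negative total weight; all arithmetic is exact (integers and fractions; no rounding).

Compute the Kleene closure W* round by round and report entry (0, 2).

D(0):
  [0, 1, 13]
  [3, 0, 17]
  [9, 12, 0]
D(1):
  [0, 1, 13]
  [3, 0, 16]
  [9, 10, 0]
D(2):
  [0, 1, 13]
  [3, 0, 16]
  [9, 10, 0]
D(3):
  [0, 1, 13]
  [3, 0, 16]
  [9, 10, 0]
Answer: W*[0][2] = 13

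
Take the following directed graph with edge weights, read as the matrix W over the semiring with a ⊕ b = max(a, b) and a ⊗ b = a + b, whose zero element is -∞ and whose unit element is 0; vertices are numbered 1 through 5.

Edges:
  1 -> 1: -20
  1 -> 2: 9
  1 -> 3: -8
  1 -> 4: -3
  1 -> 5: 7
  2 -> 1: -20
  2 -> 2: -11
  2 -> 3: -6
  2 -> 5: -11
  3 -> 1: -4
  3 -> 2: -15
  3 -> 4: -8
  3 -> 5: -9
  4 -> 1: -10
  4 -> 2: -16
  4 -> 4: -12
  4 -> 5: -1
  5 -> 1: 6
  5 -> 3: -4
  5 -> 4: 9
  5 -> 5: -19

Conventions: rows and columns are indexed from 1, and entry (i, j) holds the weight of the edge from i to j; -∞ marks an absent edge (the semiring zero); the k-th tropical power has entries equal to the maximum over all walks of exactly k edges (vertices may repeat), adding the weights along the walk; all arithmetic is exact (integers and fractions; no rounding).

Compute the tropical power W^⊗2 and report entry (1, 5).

W^⊗2:
  [13, -2, 3, 16, -2]
  [-5, -11, -15, -2, -13]
  [-3, 5, -12, 0, 3]
  [5, -1, -5, 8, -3]
  [-1, 15, -2, 3, 13]
Key observation: the optimum is the walk 1->2->5, with weight 9 + (-11) = -2.
Optimal value attained by: walk 1->2->5.
Answer: (W^⊗2)[1][5] = -2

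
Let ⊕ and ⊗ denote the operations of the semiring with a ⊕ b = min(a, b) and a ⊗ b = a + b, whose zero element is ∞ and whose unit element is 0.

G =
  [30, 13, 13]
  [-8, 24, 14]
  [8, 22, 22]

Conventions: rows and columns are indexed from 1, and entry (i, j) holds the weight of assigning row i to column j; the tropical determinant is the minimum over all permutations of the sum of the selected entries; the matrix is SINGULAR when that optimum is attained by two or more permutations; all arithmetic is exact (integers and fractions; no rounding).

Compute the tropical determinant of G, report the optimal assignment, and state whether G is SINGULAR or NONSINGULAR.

σ = (1, 2, 3): 30 + 24 + 22 = 76
σ = (1, 3, 2): 30 + 14 + 22 = 66
σ = (2, 1, 3): 13 + (-8) + 22 = 27
σ = (2, 3, 1): 13 + 14 + 8 = 35
σ = (3, 1, 2): 13 + (-8) + 22 = 27
σ = (3, 2, 1): 13 + 24 + 8 = 45
Optimal value attained by: σ = (2, 1, 3).
Answer: det⊕(G) = 27; verdict: SINGULAR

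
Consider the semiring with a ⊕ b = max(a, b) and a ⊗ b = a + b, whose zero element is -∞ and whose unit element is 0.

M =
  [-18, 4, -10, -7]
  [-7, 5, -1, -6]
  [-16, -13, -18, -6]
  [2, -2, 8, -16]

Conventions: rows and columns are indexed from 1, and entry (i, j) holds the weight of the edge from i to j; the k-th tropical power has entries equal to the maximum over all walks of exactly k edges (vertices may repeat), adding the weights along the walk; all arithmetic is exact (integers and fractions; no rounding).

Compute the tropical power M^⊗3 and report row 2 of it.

M^⊗2:
  [-3, 9, 3, -2]
  [-2, 10, 4, -1]
  [-4, -8, 2, -19]
  [-8, 6, -3, 2]
M^⊗3:
  [2, 14, 8, 3]
  [3, 15, 9, 4]
  [-14, 0, -9, -4]
  [4, 11, 10, 0]
Answer: row 2 of M^⊗3 = [3, 15, 9, 4]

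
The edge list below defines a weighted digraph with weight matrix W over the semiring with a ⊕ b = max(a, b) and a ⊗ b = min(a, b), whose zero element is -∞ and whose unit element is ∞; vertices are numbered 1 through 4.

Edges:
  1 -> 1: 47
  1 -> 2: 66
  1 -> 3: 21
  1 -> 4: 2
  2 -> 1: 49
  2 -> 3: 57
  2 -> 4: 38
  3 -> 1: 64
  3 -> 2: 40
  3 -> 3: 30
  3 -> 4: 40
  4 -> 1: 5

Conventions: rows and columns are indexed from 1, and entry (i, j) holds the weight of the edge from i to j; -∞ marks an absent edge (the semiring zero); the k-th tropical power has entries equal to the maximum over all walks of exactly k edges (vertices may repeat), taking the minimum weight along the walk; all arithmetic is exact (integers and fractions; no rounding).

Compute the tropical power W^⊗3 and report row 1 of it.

W^⊗2:
  [49, 47, 57, 38]
  [57, 49, 30, 40]
  [47, 64, 40, 38]
  [5, 5, 5, 2]
W^⊗3:
  [57, 49, 47, 40]
  [49, 57, 49, 38]
  [49, 47, 57, 40]
  [5, 5, 5, 5]
Answer: row 1 of W^⊗3 = [57, 49, 47, 40]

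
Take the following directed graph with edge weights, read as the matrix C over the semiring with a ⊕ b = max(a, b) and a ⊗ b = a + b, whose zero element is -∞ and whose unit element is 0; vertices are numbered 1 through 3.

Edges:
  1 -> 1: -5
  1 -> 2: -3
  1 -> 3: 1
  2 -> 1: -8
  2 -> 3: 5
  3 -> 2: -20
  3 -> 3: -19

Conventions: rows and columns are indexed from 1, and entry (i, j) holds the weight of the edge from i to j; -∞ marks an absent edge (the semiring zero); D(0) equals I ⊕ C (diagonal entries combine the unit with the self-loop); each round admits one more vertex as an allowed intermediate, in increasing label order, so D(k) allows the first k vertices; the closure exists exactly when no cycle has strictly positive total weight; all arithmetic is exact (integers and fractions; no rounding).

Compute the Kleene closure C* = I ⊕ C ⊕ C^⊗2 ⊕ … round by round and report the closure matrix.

D(0):
  [0, -3, 1]
  [-8, 0, 5]
  [-∞, -20, 0]
D(1):
  [0, -3, 1]
  [-8, 0, 5]
  [-∞, -20, 0]
D(2):
  [0, -3, 2]
  [-8, 0, 5]
  [-28, -20, 0]
D(3):
  [0, -3, 2]
  [-8, 0, 5]
  [-28, -20, 0]
Answer: C* = [[0, -3, 2], [-8, 0, 5], [-28, -20, 0]]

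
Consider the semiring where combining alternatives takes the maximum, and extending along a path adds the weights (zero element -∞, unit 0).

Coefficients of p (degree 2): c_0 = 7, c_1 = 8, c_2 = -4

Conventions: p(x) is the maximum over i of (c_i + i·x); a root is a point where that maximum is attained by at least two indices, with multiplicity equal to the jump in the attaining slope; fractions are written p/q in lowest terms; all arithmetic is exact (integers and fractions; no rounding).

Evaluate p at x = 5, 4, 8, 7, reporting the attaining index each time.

p(5) = max(7+0·5=7, 8+1·5=13, -4+2·5=6) = 13 (attained by i=1)
p(4) = max(7+0·4=7, 8+1·4=12, -4+2·4=4) = 12 (attained by i=1)
p(8) = max(7+0·8=7, 8+1·8=16, -4+2·8=12) = 16 (attained by i=1)
p(7) = max(7+0·7=7, 8+1·7=15, -4+2·7=10) = 15 (attained by i=1)
Answer: p(5) = 13; p(4) = 12; p(8) = 16; p(7) = 15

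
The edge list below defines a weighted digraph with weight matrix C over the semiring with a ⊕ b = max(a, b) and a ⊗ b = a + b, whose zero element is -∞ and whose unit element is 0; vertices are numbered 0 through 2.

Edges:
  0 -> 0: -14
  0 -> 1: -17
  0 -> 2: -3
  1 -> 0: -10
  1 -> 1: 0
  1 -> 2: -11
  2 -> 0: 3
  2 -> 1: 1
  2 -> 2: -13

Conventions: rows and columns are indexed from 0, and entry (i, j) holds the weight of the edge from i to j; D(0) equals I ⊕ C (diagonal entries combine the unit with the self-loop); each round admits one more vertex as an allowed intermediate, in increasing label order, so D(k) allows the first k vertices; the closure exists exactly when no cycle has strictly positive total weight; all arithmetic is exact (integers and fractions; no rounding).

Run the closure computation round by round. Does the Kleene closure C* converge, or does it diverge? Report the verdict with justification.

D(0):
  [0, -17, -3]
  [-10, 0, -11]
  [3, 1, 0]
D(1):
  [0, -17, -3]
  [-10, 0, -11]
  [3, 1, 0]
D(2):
  [0, -17, -3]
  [-10, 0, -11]
  [3, 1, 0]
D(3):
  [0, -2, -3]
  [-8, 0, -11]
  [3, 1, 0]
Key observation: every diagonal entry stays at the unit through all rounds, so no improving cycle exists.
Answer: CONVERGES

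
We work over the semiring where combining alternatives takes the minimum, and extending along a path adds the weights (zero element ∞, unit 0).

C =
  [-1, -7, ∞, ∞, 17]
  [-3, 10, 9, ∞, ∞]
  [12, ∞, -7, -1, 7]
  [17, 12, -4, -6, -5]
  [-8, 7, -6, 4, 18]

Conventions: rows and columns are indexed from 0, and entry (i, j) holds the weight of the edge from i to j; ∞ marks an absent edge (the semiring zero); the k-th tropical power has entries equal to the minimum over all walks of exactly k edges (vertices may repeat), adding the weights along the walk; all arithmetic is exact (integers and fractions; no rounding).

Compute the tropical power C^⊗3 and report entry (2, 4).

C^⊗2:
  [-10, -8, 2, 21, 16]
  [-4, -10, 2, 8, 14]
  [-1, 5, -14, -8, -6]
  [-13, 2, -11, -12, -11]
  [-9, -15, -13, -7, -1]
C^⊗3:
  [-11, -17, -5, 1, 7]
  [-13, -11, -5, 1, 3]
  [-14, -8, -21, -15, -13]
  [-19, -20, -18, -18, -17]
  [-18, -16, -20, -14, -12]
Key observation: the optimum is the walk 2->2->3->4, with weight (-7) + (-1) + (-5) = -13.
Optimal value attained by: walk 2->2->3->4.
Answer: (C^⊗3)[2][4] = -13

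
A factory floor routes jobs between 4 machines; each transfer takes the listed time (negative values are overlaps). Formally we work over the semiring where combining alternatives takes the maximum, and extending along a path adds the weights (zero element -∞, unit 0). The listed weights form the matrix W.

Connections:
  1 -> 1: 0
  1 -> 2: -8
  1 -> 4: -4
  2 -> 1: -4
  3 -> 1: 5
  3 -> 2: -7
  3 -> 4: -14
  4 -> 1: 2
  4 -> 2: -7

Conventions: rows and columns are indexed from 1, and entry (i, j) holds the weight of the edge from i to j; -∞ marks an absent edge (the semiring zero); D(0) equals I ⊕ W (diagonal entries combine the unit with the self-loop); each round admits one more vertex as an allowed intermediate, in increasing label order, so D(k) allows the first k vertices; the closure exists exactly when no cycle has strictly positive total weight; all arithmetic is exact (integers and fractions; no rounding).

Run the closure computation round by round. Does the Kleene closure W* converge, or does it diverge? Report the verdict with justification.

D(0):
  [0, -8, -∞, -4]
  [-4, 0, -∞, -∞]
  [5, -7, 0, -14]
  [2, -7, -∞, 0]
D(1):
  [0, -8, -∞, -4]
  [-4, 0, -∞, -8]
  [5, -3, 0, 1]
  [2, -6, -∞, 0]
D(2):
  [0, -8, -∞, -4]
  [-4, 0, -∞, -8]
  [5, -3, 0, 1]
  [2, -6, -∞, 0]
D(3):
  [0, -8, -∞, -4]
  [-4, 0, -∞, -8]
  [5, -3, 0, 1]
  [2, -6, -∞, 0]
D(4):
  [0, -8, -∞, -4]
  [-4, 0, -∞, -8]
  [5, -3, 0, 1]
  [2, -6, -∞, 0]
Key observation: every diagonal entry stays at the unit through all rounds, so no improving cycle exists.
Answer: CONVERGES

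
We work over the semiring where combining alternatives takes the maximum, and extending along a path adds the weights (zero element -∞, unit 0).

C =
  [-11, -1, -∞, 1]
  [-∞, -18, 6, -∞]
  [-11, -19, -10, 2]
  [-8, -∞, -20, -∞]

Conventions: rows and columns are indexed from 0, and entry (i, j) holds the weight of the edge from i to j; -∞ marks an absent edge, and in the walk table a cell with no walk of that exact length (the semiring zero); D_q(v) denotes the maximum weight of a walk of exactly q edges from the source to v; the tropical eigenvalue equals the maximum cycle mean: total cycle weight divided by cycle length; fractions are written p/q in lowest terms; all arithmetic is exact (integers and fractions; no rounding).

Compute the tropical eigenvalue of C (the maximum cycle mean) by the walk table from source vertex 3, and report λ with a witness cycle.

q=0: [-∞, -∞, -∞, 0]
q=1: [-8, -∞, -20, -∞]
q=2: [-19, -9, -30, -7]
q=3: [-15, -20, -3, -18]
q=4: [-14, -16, -13, -1]
Optimal cycle mean attained by: cycle 0->1->2->3->0, total (-1) + 6 + 2 + (-8), length 4.
Answer: λ = -1/4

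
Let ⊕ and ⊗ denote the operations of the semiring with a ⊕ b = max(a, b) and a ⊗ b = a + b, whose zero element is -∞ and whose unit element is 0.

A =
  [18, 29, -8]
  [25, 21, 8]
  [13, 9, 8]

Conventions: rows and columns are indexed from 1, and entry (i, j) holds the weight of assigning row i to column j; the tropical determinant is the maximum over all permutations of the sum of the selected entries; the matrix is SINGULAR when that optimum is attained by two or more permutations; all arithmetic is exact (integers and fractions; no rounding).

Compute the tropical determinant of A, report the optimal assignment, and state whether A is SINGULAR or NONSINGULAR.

σ = (1, 2, 3): 18 + 21 + 8 = 47
σ = (1, 3, 2): 18 + 8 + 9 = 35
σ = (2, 1, 3): 29 + 25 + 8 = 62
σ = (2, 3, 1): 29 + 8 + 13 = 50
σ = (3, 1, 2): (-8) + 25 + 9 = 26
σ = (3, 2, 1): (-8) + 21 + 13 = 26
Optimal value attained by: σ = (2, 1, 3).
Answer: det⊕(A) = 62; verdict: NONSINGULAR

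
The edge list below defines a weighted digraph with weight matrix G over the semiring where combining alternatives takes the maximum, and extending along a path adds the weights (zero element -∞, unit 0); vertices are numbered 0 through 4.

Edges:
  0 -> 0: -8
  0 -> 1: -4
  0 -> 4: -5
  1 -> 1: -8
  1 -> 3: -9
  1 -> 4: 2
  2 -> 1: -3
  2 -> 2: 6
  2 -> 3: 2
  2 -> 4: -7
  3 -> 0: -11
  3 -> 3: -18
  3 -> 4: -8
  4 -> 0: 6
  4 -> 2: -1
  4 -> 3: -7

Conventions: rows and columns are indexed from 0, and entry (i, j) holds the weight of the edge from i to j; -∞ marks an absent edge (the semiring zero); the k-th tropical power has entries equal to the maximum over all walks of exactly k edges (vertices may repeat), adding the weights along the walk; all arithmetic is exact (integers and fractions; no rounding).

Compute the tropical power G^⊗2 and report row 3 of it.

G^⊗2:
  [1, -12, -6, -12, -2]
  [8, -16, 1, -5, -6]
  [-1, 3, 12, 8, -1]
  [-2, -15, -9, -15, -16]
  [-2, 2, 5, 1, 1]
Answer: row 3 of G^⊗2 = [-2, -15, -9, -15, -16]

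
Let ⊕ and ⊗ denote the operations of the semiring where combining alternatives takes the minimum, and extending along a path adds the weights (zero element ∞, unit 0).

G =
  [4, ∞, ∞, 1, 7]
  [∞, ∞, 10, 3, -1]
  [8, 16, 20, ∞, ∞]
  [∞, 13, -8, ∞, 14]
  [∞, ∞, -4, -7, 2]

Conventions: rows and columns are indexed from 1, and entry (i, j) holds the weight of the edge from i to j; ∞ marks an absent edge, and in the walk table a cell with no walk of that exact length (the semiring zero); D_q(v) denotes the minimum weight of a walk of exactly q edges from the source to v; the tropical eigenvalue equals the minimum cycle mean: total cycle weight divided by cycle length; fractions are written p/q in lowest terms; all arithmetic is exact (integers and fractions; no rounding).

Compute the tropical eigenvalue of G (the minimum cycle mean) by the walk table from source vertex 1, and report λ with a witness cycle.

q=0: [0, ∞, ∞, ∞, ∞]
q=1: [4, ∞, ∞, 1, 7]
q=2: [8, 14, -7, 0, 9]
q=3: [1, 9, -8, 2, 11]
q=4: [0, 8, -6, 2, 8]
q=5: [2, 10, -6, 1, 7]
Optimal cycle mean attained by: cycle 1->5->4->3->1, total 7 + (-7) + (-8) + 8, length 4.
Answer: λ = 0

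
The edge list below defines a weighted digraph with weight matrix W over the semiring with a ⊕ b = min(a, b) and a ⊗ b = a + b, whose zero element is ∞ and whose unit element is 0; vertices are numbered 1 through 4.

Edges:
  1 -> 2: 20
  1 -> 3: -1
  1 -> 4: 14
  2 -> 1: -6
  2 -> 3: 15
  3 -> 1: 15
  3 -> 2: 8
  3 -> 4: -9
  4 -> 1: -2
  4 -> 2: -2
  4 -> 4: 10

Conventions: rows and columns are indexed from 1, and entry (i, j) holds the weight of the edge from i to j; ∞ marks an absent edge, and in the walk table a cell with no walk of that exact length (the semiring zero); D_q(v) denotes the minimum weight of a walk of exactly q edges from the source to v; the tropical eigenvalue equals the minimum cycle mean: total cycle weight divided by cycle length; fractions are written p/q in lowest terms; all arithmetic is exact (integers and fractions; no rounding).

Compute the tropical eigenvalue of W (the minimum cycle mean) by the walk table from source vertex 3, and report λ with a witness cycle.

q=0: [∞, ∞, 0, ∞]
q=1: [15, 8, ∞, -9]
q=2: [-11, -11, 14, 1]
q=3: [-17, -1, -12, 3]
q=4: [-7, -4, -18, -21]
Optimal cycle mean attained by: cycle 1->3->4->2->1, total (-1) + (-9) + (-2) + (-6), length 4.
Answer: λ = -9/2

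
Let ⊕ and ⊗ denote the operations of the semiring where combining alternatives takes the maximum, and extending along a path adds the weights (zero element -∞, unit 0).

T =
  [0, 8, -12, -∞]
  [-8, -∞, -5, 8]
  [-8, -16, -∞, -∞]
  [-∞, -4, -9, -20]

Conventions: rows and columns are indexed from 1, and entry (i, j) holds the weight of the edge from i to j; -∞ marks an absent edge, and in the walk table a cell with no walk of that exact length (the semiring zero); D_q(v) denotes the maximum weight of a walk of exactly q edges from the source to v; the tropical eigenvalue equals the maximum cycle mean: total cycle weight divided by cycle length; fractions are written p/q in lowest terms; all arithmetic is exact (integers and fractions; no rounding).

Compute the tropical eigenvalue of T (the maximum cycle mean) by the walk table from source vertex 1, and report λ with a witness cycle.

q=0: [0, -∞, -∞, -∞]
q=1: [0, 8, -12, -∞]
q=2: [0, 8, 3, 16]
q=3: [0, 12, 7, 16]
q=4: [4, 12, 7, 20]
Optimal cycle mean attained by: cycle 2->4->2, total 8 + (-4), length 2.
Answer: λ = 2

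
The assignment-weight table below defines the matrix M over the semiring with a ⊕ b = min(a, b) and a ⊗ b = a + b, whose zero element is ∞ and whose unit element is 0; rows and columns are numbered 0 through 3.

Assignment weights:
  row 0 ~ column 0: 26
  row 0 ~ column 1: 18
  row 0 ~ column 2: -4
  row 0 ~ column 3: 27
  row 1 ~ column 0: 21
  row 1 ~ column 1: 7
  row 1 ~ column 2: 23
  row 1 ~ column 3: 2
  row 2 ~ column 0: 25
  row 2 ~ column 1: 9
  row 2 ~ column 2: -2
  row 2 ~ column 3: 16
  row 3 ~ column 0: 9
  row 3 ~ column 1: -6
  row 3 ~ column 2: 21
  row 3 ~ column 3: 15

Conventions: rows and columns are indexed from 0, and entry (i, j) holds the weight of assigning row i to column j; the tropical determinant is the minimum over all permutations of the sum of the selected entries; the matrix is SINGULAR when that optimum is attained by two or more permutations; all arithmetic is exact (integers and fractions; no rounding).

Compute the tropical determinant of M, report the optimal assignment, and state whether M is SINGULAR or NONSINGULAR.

σ = (0, 1, 2, 3): 26 + 7 + (-2) + 15 = 46
σ = (0, 1, 3, 2): 26 + 7 + 16 + 21 = 70
σ = (0, 2, 1, 3): 26 + 23 + 9 + 15 = 73
σ = (0, 2, 3, 1): 26 + 23 + 16 + (-6) = 59
σ = (0, 3, 1, 2): 26 + 2 + 9 + 21 = 58
σ = (0, 3, 2, 1): 26 + 2 + (-2) + (-6) = 20
σ = (1, 0, 2, 3): 18 + 21 + (-2) + 15 = 52
σ = (1, 0, 3, 2): 18 + 21 + 16 + 21 = 76
σ = (1, 2, 0, 3): 18 + 23 + 25 + 15 = 81
σ = (1, 2, 3, 0): 18 + 23 + 16 + 9 = 66
σ = (1, 3, 0, 2): 18 + 2 + 25 + 21 = 66
σ = (1, 3, 2, 0): 18 + 2 + (-2) + 9 = 27
σ = (2, 0, 1, 3): (-4) + 21 + 9 + 15 = 41
σ = (2, 0, 3, 1): (-4) + 21 + 16 + (-6) = 27
σ = (2, 1, 0, 3): (-4) + 7 + 25 + 15 = 43
σ = (2, 1, 3, 0): (-4) + 7 + 16 + 9 = 28
σ = (2, 3, 0, 1): (-4) + 2 + 25 + (-6) = 17
σ = (2, 3, 1, 0): (-4) + 2 + 9 + 9 = 16
σ = (3, 0, 1, 2): 27 + 21 + 9 + 21 = 78
σ = (3, 0, 2, 1): 27 + 21 + (-2) + (-6) = 40
σ = (3, 1, 0, 2): 27 + 7 + 25 + 21 = 80
σ = (3, 1, 2, 0): 27 + 7 + (-2) + 9 = 41
σ = (3, 2, 0, 1): 27 + 23 + 25 + (-6) = 69
σ = (3, 2, 1, 0): 27 + 23 + 9 + 9 = 68
Optimal value attained by: σ = (2, 3, 1, 0).
Answer: det⊕(M) = 16; verdict: NONSINGULAR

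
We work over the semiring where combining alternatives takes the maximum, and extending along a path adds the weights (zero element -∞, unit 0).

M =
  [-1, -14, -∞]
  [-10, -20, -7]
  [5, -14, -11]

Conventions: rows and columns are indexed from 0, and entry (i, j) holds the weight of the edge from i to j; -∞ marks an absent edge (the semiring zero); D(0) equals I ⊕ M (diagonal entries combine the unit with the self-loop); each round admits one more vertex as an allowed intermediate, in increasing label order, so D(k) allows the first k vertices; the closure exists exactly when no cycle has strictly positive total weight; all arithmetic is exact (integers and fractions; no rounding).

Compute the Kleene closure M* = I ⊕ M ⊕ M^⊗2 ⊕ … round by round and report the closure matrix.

D(0):
  [0, -14, -∞]
  [-10, 0, -7]
  [5, -14, 0]
D(1):
  [0, -14, -∞]
  [-10, 0, -7]
  [5, -9, 0]
D(2):
  [0, -14, -21]
  [-10, 0, -7]
  [5, -9, 0]
D(3):
  [0, -14, -21]
  [-2, 0, -7]
  [5, -9, 0]
Answer: M* = [[0, -14, -21], [-2, 0, -7], [5, -9, 0]]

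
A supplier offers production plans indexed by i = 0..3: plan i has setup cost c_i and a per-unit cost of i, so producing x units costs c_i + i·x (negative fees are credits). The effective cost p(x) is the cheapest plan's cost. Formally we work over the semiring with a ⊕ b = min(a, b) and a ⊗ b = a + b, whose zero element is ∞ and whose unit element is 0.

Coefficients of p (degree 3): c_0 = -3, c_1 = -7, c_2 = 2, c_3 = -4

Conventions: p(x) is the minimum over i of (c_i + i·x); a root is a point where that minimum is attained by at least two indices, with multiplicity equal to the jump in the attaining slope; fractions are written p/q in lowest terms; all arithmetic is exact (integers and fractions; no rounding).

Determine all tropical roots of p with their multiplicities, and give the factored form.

hull edge (i=0, c=-3) to (i=1, c=-7): slope -4, span 1
hull edge (i=1, c=-7) to (i=3, c=-4): slope 3/2, span 2
Factored form: p(x) = -4 ⊗ (x ⊕ (-3/2)) ⊗ (x ⊕ (-3/2)) ⊗ (x ⊕ 4)
Answer: roots = -3/2 (mult 2), 4 (mult 1)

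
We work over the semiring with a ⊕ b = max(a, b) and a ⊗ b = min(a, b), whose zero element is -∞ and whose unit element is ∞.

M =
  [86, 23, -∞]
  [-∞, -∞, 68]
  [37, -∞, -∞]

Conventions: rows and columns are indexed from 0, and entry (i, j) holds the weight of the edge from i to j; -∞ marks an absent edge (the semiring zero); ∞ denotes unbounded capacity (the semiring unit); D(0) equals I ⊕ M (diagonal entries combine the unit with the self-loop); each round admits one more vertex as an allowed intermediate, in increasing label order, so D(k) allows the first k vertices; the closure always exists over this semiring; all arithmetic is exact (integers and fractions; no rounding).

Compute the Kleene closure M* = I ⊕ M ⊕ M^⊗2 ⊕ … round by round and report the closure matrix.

D(0):
  [∞, 23, -∞]
  [-∞, ∞, 68]
  [37, -∞, ∞]
D(1):
  [∞, 23, -∞]
  [-∞, ∞, 68]
  [37, 23, ∞]
D(2):
  [∞, 23, 23]
  [-∞, ∞, 68]
  [37, 23, ∞]
D(3):
  [∞, 23, 23]
  [37, ∞, 68]
  [37, 23, ∞]
Answer: M* = [[∞, 23, 23], [37, ∞, 68], [37, 23, ∞]]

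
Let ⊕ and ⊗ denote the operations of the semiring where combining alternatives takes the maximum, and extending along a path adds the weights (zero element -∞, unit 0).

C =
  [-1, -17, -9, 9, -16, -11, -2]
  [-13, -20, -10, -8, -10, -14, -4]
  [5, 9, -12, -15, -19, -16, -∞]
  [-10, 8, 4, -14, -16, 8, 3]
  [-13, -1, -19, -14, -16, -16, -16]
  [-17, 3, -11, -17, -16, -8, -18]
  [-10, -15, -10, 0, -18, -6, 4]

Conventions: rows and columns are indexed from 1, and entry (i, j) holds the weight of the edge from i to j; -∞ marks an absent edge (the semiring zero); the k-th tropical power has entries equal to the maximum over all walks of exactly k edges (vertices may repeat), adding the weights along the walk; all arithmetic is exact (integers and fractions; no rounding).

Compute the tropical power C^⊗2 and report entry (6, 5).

C^⊗2:
  [-1, 17, 13, 8, -7, 17, 12]
  [-5, 0, -4, -4, -22, 0, 0]
  [4, -3, -1, 14, -1, -5, 5]
  [9, 13, -2, 3, -2, 0, 7]
  [-14, -6, -10, -4, -11, -6, -5]
  [-6, -2, -7, -5, -7, -9, -1]
  [-5, 8, 4, 4, -14, 8, 8]
Key observation: the optimum is the walk 6->2->5, with weight 3 + (-10) = -7.
Optimal value attained by: walk 6->2->5.
Answer: (C^⊗2)[6][5] = -7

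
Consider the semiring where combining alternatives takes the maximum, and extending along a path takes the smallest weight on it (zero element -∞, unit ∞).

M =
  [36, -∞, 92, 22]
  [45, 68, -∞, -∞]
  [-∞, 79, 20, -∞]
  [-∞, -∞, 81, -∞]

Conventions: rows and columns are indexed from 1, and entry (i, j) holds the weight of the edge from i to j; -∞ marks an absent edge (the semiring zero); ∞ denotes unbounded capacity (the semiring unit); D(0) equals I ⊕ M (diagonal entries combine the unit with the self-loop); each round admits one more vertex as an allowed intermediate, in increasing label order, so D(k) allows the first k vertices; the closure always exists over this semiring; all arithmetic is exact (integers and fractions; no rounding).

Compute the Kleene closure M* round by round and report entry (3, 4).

D(0):
  [∞, -∞, 92, 22]
  [45, ∞, -∞, -∞]
  [-∞, 79, ∞, -∞]
  [-∞, -∞, 81, ∞]
D(1):
  [∞, -∞, 92, 22]
  [45, ∞, 45, 22]
  [-∞, 79, ∞, -∞]
  [-∞, -∞, 81, ∞]
D(2):
  [∞, -∞, 92, 22]
  [45, ∞, 45, 22]
  [45, 79, ∞, 22]
  [-∞, -∞, 81, ∞]
D(3):
  [∞, 79, 92, 22]
  [45, ∞, 45, 22]
  [45, 79, ∞, 22]
  [45, 79, 81, ∞]
D(4):
  [∞, 79, 92, 22]
  [45, ∞, 45, 22]
  [45, 79, ∞, 22]
  [45, 79, 81, ∞]
Answer: M*[3][4] = 22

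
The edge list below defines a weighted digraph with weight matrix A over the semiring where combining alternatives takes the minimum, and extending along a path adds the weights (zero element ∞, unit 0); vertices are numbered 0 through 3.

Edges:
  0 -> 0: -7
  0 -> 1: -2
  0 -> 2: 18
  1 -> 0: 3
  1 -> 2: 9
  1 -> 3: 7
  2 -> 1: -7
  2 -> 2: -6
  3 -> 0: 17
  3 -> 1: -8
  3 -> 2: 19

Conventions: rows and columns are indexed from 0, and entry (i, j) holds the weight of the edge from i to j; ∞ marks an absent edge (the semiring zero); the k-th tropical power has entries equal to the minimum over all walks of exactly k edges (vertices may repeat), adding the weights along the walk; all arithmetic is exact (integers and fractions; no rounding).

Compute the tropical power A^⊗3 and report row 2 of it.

A^⊗2:
  [-14, -9, 7, 5]
  [-4, -1, 3, ∞]
  [-4, -13, -12, 0]
  [-5, 12, 1, -1]
A^⊗3:
  [-21, -16, 0, -2]
  [-11, -6, -3, 6]
  [-11, -19, -18, -6]
  [-12, -9, -5, 19]
Answer: row 2 of A^⊗3 = [-11, -19, -18, -6]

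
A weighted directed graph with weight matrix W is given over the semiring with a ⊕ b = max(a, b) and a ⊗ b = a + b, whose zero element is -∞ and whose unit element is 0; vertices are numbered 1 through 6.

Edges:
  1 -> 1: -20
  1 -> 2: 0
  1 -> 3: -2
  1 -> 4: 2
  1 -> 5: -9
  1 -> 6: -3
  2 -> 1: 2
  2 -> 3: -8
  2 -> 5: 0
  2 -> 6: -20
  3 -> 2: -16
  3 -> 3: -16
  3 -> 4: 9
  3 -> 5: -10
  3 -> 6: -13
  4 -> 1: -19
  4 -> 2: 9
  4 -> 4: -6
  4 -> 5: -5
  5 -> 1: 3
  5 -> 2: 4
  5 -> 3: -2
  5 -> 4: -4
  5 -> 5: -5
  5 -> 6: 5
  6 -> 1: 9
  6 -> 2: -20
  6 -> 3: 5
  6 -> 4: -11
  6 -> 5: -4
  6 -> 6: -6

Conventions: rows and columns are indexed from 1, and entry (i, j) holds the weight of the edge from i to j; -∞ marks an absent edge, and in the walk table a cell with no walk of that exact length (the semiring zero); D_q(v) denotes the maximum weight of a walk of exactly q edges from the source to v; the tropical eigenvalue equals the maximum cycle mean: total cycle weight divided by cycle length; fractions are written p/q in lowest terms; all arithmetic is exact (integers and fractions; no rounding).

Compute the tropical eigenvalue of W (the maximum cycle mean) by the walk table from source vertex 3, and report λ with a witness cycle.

q=0: [-∞, -∞, 0, -∞, -∞, -∞]
q=1: [-∞, -16, -16, 9, -10, -13]
q=2: [-4, 18, -8, 3, 4, -5]
q=3: [20, 12, 10, 1, 18, 9]
q=4: [21, 22, 18, 22, 13, 23]
q=5: [32, 31, 28, 27, 22, 18]
q=6: [33, 36, 30, 37, 31, 29]
Optimal cycle mean attained by: cycle 2->5->6->3->4->2, total 0 + 5 + 5 + 9 + 9, length 5.
Answer: λ = 28/5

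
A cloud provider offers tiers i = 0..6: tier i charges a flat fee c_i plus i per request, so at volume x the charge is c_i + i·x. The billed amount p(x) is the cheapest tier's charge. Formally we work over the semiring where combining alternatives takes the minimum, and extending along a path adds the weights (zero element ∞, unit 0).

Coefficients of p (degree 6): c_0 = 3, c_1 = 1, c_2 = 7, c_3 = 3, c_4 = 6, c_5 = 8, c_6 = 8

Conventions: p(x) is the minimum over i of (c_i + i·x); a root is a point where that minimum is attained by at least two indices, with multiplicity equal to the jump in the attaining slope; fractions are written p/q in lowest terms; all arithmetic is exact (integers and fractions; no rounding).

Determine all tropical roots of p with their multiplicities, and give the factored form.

hull edge (i=0, c=3) to (i=1, c=1): slope -2, span 1
hull edge (i=1, c=1) to (i=3, c=3): slope 1, span 2
hull edge (i=3, c=3) to (i=6, c=8): slope 5/3, span 3
Factored form: p(x) = 8 ⊗ (x ⊕ (-5/3)) ⊗ (x ⊕ (-5/3)) ⊗ (x ⊕ (-5/3)) ⊗ (x ⊕ (-1)) ⊗ (x ⊕ (-1)) ⊗ (x ⊕ 2)
Answer: roots = -5/3 (mult 3), -1 (mult 2), 2 (mult 1)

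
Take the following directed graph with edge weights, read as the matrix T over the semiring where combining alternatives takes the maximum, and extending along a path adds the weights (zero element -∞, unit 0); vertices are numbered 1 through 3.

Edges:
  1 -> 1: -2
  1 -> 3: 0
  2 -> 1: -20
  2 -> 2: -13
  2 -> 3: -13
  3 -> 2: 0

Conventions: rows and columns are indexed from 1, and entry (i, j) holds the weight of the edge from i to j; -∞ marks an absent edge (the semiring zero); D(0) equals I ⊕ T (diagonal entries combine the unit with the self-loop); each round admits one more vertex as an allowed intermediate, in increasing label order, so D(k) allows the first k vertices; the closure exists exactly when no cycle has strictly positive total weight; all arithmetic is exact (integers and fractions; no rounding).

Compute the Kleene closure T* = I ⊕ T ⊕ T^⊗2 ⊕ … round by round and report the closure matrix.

D(0):
  [0, -∞, 0]
  [-20, 0, -13]
  [-∞, 0, 0]
D(1):
  [0, -∞, 0]
  [-20, 0, -13]
  [-∞, 0, 0]
D(2):
  [0, -∞, 0]
  [-20, 0, -13]
  [-20, 0, 0]
D(3):
  [0, 0, 0]
  [-20, 0, -13]
  [-20, 0, 0]
Answer: T* = [[0, 0, 0], [-20, 0, -13], [-20, 0, 0]]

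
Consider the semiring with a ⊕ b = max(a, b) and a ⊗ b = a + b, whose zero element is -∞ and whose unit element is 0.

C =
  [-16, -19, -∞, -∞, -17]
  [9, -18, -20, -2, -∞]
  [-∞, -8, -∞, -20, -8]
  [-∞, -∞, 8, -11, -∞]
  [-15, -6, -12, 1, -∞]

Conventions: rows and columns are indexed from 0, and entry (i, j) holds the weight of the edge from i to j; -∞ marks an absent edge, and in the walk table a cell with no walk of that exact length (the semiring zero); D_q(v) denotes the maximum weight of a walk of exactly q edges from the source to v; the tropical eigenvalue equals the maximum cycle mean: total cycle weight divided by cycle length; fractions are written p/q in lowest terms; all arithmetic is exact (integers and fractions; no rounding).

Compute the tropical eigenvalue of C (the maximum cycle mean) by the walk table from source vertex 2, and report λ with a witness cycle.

q=0: [-∞, -∞, 0, -∞, -∞]
q=1: [-∞, -8, -∞, -20, -8]
q=2: [1, -14, -12, -7, -∞]
q=3: [-5, -18, 1, -16, -16]
q=4: [-9, -7, -8, -15, -7]
q=5: [2, -13, -7, -6, -16]
Optimal cycle mean attained by: cycle 2->4->3->2, total (-8) + 1 + 8, length 3.
Answer: λ = 1/3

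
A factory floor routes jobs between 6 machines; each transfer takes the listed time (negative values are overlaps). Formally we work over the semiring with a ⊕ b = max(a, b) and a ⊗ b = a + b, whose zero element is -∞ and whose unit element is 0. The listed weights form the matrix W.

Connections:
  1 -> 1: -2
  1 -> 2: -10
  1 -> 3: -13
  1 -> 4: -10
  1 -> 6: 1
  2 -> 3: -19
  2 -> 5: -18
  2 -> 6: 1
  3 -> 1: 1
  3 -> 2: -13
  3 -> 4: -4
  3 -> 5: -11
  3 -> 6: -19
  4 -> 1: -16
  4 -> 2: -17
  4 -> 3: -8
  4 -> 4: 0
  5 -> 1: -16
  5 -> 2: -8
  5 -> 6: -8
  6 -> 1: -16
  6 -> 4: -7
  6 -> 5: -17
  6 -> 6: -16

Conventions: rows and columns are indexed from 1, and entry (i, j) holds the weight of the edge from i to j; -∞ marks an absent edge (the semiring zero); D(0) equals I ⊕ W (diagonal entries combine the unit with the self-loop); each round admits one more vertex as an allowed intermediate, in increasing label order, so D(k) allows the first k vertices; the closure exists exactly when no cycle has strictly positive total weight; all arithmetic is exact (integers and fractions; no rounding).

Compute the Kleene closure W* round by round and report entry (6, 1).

D(0):
  [0, -10, -13, -10, -∞, 1]
  [-∞, 0, -19, -∞, -18, 1]
  [1, -13, 0, -4, -11, -19]
  [-16, -17, -8, 0, -∞, -∞]
  [-16, -8, -∞, -∞, 0, -8]
  [-16, -∞, -∞, -7, -17, 0]
D(1):
  [0, -10, -13, -10, -∞, 1]
  [-∞, 0, -19, -∞, -18, 1]
  [1, -9, 0, -4, -11, 2]
  [-16, -17, -8, 0, -∞, -15]
  [-16, -8, -29, -26, 0, -8]
  [-16, -26, -29, -7, -17, 0]
D(2):
  [0, -10, -13, -10, -28, 1]
  [-∞, 0, -19, -∞, -18, 1]
  [1, -9, 0, -4, -11, 2]
  [-16, -17, -8, 0, -35, -15]
  [-16, -8, -27, -26, 0, -7]
  [-16, -26, -29, -7, -17, 0]
D(3):
  [0, -10, -13, -10, -24, 1]
  [-18, 0, -19, -23, -18, 1]
  [1, -9, 0, -4, -11, 2]
  [-7, -17, -8, 0, -19, -6]
  [-16, -8, -27, -26, 0, -7]
  [-16, -26, -29, -7, -17, 0]
D(4):
  [0, -10, -13, -10, -24, 1]
  [-18, 0, -19, -23, -18, 1]
  [1, -9, 0, -4, -11, 2]
  [-7, -17, -8, 0, -19, -6]
  [-16, -8, -27, -26, 0, -7]
  [-14, -24, -15, -7, -17, 0]
D(5):
  [0, -10, -13, -10, -24, 1]
  [-18, 0, -19, -23, -18, 1]
  [1, -9, 0, -4, -11, 2]
  [-7, -17, -8, 0, -19, -6]
  [-16, -8, -27, -26, 0, -7]
  [-14, -24, -15, -7, -17, 0]
D(6):
  [0, -10, -13, -6, -16, 1]
  [-13, 0, -14, -6, -16, 1]
  [1, -9, 0, -4, -11, 2]
  [-7, -17, -8, 0, -19, -6]
  [-16, -8, -22, -14, 0, -7]
  [-14, -24, -15, -7, -17, 0]
Answer: W*[6][1] = -14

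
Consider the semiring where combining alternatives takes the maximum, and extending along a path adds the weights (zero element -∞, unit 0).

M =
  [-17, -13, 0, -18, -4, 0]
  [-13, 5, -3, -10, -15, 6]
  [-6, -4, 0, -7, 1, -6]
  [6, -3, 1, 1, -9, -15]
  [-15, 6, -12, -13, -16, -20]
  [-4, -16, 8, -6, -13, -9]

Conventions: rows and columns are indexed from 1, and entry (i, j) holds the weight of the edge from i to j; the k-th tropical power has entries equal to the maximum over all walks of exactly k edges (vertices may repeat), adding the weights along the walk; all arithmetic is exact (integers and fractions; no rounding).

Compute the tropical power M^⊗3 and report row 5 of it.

M^⊗2:
  [-4, 2, 8, -6, 1, -6]
  [2, 10, 14, 0, -2, 11]
  [-1, 7, 2, -6, 1, 2]
  [7, 2, 6, 2, 2, 6]
  [-7, 11, 3, -4, -9, 12]
  [2, 4, 8, 1, 9, 2]
M^⊗3:
  [2, 7, 8, 1, 9, 8]
  [8, 15, 19, 7, 15, 16]
  [0, 12, 10, -3, 3, 13]
  [8, 8, 14, 3, 7, 8]
  [8, 16, 20, 6, 4, 17]
  [7, 15, 10, 2, 9, 10]
Answer: row 5 of M^⊗3 = [8, 16, 20, 6, 4, 17]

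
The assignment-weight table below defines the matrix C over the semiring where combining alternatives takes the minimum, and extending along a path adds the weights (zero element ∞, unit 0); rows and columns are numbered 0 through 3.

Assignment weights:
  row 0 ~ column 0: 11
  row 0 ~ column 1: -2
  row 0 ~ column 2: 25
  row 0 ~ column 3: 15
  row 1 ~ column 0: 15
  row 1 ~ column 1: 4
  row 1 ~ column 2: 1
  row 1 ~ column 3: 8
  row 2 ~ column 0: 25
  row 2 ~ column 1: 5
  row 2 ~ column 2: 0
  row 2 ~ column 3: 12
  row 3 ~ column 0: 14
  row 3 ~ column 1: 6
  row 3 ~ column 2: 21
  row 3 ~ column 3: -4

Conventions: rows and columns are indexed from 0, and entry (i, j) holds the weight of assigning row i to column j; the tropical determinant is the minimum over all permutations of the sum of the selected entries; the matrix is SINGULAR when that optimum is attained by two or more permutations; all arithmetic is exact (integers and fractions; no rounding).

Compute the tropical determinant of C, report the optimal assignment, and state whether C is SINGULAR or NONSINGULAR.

σ = (0, 1, 2, 3): 11 + 4 + 0 + (-4) = 11
σ = (0, 1, 3, 2): 11 + 4 + 12 + 21 = 48
σ = (0, 2, 1, 3): 11 + 1 + 5 + (-4) = 13
σ = (0, 2, 3, 1): 11 + 1 + 12 + 6 = 30
σ = (0, 3, 1, 2): 11 + 8 + 5 + 21 = 45
σ = (0, 3, 2, 1): 11 + 8 + 0 + 6 = 25
σ = (1, 0, 2, 3): (-2) + 15 + 0 + (-4) = 9
σ = (1, 0, 3, 2): (-2) + 15 + 12 + 21 = 46
σ = (1, 2, 0, 3): (-2) + 1 + 25 + (-4) = 20
σ = (1, 2, 3, 0): (-2) + 1 + 12 + 14 = 25
σ = (1, 3, 0, 2): (-2) + 8 + 25 + 21 = 52
σ = (1, 3, 2, 0): (-2) + 8 + 0 + 14 = 20
σ = (2, 0, 1, 3): 25 + 15 + 5 + (-4) = 41
σ = (2, 0, 3, 1): 25 + 15 + 12 + 6 = 58
σ = (2, 1, 0, 3): 25 + 4 + 25 + (-4) = 50
σ = (2, 1, 3, 0): 25 + 4 + 12 + 14 = 55
σ = (2, 3, 0, 1): 25 + 8 + 25 + 6 = 64
σ = (2, 3, 1, 0): 25 + 8 + 5 + 14 = 52
σ = (3, 0, 1, 2): 15 + 15 + 5 + 21 = 56
σ = (3, 0, 2, 1): 15 + 15 + 0 + 6 = 36
σ = (3, 1, 0, 2): 15 + 4 + 25 + 21 = 65
σ = (3, 1, 2, 0): 15 + 4 + 0 + 14 = 33
σ = (3, 2, 0, 1): 15 + 1 + 25 + 6 = 47
σ = (3, 2, 1, 0): 15 + 1 + 5 + 14 = 35
Optimal value attained by: σ = (1, 0, 2, 3).
Answer: det⊕(C) = 9; verdict: NONSINGULAR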